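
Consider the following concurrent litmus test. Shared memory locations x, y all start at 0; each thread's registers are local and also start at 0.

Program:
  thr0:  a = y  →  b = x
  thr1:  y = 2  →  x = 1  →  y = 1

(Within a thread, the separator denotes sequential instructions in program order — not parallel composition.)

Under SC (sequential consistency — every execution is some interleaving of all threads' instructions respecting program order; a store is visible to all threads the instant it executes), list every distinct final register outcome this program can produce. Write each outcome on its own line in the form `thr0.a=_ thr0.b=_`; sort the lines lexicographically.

outcome vector order: (thr0.a,thr0.b)
|SC outcomes| = 5

thr0.a=0 thr0.b=0
thr0.a=0 thr0.b=1
thr0.a=1 thr0.b=1
thr0.a=2 thr0.b=0
thr0.a=2 thr0.b=1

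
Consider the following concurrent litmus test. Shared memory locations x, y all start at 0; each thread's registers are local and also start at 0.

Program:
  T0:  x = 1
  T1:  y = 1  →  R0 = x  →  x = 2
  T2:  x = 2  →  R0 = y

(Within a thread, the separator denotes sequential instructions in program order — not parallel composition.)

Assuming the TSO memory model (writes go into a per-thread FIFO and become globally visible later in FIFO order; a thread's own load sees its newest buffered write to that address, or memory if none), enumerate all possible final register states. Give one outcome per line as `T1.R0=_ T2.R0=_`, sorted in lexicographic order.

outcome vector order: (T1.R0,T2.R0)
|TSO outcomes| = 6

T1.R0=0 T2.R0=0
T1.R0=0 T2.R0=1
T1.R0=1 T2.R0=0
T1.R0=1 T2.R0=1
T1.R0=2 T2.R0=0
T1.R0=2 T2.R0=1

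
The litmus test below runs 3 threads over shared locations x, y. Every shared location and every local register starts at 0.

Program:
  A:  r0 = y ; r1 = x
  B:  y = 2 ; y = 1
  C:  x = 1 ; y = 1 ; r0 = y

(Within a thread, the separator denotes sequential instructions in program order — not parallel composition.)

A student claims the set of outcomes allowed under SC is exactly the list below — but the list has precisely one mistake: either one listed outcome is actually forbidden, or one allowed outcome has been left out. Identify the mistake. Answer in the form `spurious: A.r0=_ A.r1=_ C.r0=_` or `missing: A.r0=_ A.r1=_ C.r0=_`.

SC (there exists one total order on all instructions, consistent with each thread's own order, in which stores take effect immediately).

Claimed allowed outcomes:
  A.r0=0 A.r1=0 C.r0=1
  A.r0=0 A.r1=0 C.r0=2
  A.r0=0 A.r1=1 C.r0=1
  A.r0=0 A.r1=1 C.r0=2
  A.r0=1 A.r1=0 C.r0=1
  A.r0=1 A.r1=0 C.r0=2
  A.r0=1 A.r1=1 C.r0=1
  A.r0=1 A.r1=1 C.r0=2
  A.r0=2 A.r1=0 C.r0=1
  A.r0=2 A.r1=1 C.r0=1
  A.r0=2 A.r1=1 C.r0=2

outcome vector order: (A.r0,A.r1,C.r0)
[SC] allowed = {(0,0,1) (0,0,2) (0,1,1) (0,1,2) (1,0,1) (1,1,1) (1,1,2) (2,0,1) (2,1,1) (2,1,2)}
claimed∖SC = {(1,0,2)}

spurious: A.r0=1 A.r1=0 C.r0=2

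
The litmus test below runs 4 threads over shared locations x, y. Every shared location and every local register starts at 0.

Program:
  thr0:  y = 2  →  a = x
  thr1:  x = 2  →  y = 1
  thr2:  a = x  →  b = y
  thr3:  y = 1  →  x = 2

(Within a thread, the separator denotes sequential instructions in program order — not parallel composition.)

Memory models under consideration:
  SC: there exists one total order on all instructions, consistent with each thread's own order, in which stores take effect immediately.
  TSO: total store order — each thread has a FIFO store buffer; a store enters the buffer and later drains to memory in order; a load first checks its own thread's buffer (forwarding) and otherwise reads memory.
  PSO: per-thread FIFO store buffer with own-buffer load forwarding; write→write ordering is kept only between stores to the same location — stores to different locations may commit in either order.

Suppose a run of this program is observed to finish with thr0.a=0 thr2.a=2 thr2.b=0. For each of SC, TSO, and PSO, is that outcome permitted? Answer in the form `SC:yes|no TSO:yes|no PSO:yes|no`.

SC:no TSO:yes PSO:yes

outcome vector order: (thr0.a,thr2.a,thr2.b)
SC (11): 000, 001, 002, 021, 022, 200, 201, 202, 220, 221, 222
TSO (12): 000, 001, 002, 020, 021, 022, 200, 201, 202, 220, 221, 222
PSO (12): 000, 001, 002, 020, 021, 022, 200, 201, 202, 220, 221, 222
target 020 ∈ {TSO,PSO}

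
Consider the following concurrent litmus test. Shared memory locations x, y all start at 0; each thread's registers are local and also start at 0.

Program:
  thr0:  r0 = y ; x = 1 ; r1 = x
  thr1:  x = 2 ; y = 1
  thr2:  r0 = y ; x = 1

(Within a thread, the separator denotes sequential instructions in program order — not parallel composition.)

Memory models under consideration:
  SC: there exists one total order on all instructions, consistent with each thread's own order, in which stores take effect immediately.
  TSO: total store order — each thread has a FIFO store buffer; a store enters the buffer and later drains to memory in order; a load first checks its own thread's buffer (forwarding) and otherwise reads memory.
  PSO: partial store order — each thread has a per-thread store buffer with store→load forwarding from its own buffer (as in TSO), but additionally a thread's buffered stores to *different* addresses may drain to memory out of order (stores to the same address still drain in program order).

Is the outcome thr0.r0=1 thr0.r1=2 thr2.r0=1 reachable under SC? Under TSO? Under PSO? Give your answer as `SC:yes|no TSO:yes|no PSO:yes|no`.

outcome vector order: (thr0.r0,thr0.r1,thr2.r0)
[SC] allowed = {<0 1 0>, <0 1 1>, <0 2 0>, <0 2 1>, <1 1 0>, <1 1 1>}
[TSO] allowed = {<0 1 0>, <0 1 1>, <0 2 0>, <0 2 1>, <1 1 0>, <1 1 1>}
[PSO] allowed = {<0 1 0>, <0 1 1>, <0 2 0>, <0 2 1>, <1 1 0>, <1 1 1>, <1 2 0>, <1 2 1>}
target <1 2 1> ∈ {PSO}

SC:no TSO:no PSO:yes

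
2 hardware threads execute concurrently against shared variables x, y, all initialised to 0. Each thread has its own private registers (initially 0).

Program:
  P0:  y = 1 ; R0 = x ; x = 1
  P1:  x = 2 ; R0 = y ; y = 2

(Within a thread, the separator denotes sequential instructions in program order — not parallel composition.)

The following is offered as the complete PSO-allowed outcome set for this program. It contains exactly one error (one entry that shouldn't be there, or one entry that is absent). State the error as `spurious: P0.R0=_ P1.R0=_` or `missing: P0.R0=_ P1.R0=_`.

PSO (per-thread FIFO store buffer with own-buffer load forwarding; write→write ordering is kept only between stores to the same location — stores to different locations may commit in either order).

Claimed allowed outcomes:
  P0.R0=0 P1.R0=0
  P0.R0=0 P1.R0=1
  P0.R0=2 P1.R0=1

missing: P0.R0=2 P1.R0=0

outcome vector order: (P0.R0,P1.R0)
PSO: 4 outcomes — {00 01 20 21}
PSO∖claimed = {20}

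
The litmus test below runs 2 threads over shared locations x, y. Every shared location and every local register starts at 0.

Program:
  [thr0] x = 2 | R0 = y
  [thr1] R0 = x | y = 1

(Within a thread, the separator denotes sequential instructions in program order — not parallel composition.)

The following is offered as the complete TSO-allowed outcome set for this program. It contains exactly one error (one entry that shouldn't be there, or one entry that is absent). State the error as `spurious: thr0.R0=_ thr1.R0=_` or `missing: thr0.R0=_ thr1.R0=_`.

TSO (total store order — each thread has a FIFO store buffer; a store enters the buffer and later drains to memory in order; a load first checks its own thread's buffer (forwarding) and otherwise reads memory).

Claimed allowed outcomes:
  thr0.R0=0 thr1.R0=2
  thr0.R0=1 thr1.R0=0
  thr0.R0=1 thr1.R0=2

outcome vector order: (thr0.R0,thr1.R0)
TSO: 4 outcomes — {0/0, 0/2, 1/0, 1/2}
TSO∖claimed = {0/0}

missing: thr0.R0=0 thr1.R0=0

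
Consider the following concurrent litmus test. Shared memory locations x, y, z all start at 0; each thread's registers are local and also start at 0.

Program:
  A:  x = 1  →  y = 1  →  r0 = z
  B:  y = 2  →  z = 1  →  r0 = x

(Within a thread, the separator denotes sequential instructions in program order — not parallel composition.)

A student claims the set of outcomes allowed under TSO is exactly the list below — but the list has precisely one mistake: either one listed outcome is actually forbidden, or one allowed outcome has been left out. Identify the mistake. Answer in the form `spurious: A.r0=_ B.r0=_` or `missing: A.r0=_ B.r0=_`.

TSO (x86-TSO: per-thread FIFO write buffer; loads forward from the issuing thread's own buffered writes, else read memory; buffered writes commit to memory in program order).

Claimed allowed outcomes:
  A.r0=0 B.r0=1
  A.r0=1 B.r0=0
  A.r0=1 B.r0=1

missing: A.r0=0 B.r0=0

outcome vector order: (A.r0,B.r0)
[TSO] allowed = {<0 0> <0 1> <1 0> <1 1>}
TSO∖claimed = {<0 0>}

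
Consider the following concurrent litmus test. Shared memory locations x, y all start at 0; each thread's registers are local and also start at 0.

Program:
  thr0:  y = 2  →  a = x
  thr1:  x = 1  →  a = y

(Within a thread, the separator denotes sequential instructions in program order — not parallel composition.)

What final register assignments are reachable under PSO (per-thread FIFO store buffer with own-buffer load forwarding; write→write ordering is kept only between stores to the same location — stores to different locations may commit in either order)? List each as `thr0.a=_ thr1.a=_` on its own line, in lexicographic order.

thr0.a=0 thr1.a=0
thr0.a=0 thr1.a=2
thr0.a=1 thr1.a=0
thr0.a=1 thr1.a=2

outcome vector order: (thr0.a,thr1.a)
|PSO outcomes| = 4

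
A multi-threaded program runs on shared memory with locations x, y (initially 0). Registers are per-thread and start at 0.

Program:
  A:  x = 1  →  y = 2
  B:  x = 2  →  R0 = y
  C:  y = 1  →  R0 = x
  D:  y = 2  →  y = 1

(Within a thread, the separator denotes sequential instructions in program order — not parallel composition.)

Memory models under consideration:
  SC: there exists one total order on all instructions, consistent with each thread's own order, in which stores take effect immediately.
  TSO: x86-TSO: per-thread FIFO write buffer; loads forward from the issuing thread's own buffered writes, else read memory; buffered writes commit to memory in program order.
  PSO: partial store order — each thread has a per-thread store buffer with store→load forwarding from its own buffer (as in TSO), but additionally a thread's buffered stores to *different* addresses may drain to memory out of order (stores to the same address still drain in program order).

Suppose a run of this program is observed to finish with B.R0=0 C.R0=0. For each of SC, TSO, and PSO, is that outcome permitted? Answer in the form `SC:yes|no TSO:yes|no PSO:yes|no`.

SC:no TSO:yes PSO:yes

outcome vector order: (B.R0,C.R0)
under SC → 0/1 0/2 1/0 1/1 1/2 2/0 2/1 2/2
under TSO → 0/0 0/1 0/2 1/0 1/1 1/2 2/0 2/1 2/2
under PSO → 0/0 0/1 0/2 1/0 1/1 1/2 2/0 2/1 2/2
target 0/0 ∈ {TSO,PSO}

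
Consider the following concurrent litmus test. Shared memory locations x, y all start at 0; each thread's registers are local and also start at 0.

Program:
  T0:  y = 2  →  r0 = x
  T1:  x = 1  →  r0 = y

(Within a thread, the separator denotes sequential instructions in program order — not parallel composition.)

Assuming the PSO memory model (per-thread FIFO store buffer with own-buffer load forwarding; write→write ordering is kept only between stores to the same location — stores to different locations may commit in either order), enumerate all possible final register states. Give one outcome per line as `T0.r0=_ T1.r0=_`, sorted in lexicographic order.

T0.r0=0 T1.r0=0
T0.r0=0 T1.r0=2
T0.r0=1 T1.r0=0
T0.r0=1 T1.r0=2

outcome vector order: (T0.r0,T1.r0)
|PSO outcomes| = 4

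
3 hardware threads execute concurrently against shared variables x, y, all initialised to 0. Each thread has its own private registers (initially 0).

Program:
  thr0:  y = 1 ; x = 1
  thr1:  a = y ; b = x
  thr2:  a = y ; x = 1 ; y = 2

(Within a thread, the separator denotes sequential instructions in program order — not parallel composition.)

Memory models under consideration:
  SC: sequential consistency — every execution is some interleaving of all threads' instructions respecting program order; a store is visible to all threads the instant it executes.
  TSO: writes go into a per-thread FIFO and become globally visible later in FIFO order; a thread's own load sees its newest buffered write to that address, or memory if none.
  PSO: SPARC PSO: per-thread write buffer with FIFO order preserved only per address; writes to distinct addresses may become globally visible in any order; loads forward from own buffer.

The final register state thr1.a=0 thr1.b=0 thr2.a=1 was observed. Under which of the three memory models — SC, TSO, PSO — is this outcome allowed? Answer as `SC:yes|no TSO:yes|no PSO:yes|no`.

SC:yes TSO:yes PSO:yes

outcome vector order: (thr1.a,thr1.b,thr2.a)
[SC] allowed = {000, 001, 010, 011, 100, 101, 110, 111, 210, 211}
[TSO] allowed = {000, 001, 010, 011, 100, 101, 110, 111, 210, 211}
[PSO] allowed = {000, 001, 010, 011, 100, 101, 110, 111, 200, 201, 210, 211}
target 001 ∈ {SC,TSO,PSO}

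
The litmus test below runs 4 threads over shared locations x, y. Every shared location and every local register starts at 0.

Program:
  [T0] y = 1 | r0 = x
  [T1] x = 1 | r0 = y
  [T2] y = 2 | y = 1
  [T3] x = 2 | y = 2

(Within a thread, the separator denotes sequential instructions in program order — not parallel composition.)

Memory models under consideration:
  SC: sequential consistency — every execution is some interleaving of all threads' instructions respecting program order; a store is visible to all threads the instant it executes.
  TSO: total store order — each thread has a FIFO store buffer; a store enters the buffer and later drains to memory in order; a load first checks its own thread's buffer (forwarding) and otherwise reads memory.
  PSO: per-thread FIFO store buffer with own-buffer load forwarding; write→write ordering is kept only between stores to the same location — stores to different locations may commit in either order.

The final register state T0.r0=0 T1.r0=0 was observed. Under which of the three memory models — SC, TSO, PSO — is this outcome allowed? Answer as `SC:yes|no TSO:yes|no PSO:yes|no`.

SC:no TSO:yes PSO:yes

outcome vector order: (T0.r0,T1.r0)
SC: 8 outcomes — {<0 1>; <0 2>; <1 0>; <1 1>; <1 2>; <2 0>; <2 1>; <2 2>}
TSO: 9 outcomes — {<0 0>; <0 1>; <0 2>; <1 0>; <1 1>; <1 2>; <2 0>; <2 1>; <2 2>}
PSO: 9 outcomes — {<0 0>; <0 1>; <0 2>; <1 0>; <1 1>; <1 2>; <2 0>; <2 1>; <2 2>}
target <0 0> ∈ {TSO,PSO}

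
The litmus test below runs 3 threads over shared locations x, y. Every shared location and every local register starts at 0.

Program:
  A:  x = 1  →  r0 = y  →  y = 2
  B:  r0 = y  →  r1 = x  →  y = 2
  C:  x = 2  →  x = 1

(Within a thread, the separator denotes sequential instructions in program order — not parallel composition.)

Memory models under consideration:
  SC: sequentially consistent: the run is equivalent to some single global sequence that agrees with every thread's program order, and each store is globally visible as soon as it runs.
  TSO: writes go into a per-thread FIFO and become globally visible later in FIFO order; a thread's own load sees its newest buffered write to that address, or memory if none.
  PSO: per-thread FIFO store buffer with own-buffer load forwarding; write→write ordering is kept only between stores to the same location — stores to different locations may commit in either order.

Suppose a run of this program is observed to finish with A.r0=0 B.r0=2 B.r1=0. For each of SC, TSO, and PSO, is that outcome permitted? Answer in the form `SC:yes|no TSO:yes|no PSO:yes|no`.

outcome vector order: (A.r0,B.r0,B.r1)
under SC → (0,0,0); (0,0,1); (0,0,2); (0,2,1); (0,2,2); (2,0,0); (2,0,1); (2,0,2)
under TSO → (0,0,0); (0,0,1); (0,0,2); (0,2,1); (0,2,2); (2,0,0); (2,0,1); (2,0,2)
under PSO → (0,0,0); (0,0,1); (0,0,2); (0,2,0); (0,2,1); (0,2,2); (2,0,0); (2,0,1); (2,0,2)
target (0,2,0) ∈ {PSO}

SC:no TSO:no PSO:yes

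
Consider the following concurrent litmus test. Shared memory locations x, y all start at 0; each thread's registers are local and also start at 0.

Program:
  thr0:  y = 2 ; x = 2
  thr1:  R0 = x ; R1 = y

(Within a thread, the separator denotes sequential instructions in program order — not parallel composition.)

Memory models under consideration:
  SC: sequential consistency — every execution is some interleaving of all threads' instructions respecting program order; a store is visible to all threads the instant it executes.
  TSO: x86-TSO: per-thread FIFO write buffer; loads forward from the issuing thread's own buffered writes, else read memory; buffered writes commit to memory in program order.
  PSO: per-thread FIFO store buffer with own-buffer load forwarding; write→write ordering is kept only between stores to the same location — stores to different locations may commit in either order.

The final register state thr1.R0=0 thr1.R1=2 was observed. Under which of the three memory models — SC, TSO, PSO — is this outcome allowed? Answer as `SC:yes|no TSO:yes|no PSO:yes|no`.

SC:yes TSO:yes PSO:yes

outcome vector order: (thr1.R0,thr1.R1)
SC: 3 outcomes — {00 02 22}
TSO: 3 outcomes — {00 02 22}
PSO: 4 outcomes — {00 02 20 22}
target 02 ∈ {SC,TSO,PSO}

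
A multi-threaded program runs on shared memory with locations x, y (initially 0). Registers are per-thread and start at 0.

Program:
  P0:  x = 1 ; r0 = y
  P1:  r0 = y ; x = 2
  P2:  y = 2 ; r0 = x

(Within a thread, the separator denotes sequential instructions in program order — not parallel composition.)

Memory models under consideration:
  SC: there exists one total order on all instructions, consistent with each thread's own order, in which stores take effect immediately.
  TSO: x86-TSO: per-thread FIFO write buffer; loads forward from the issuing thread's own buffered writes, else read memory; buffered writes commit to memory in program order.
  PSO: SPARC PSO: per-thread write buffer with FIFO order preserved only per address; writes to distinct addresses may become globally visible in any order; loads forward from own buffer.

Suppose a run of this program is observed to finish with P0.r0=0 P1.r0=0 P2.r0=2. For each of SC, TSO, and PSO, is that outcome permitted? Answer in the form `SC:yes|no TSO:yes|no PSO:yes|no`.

SC:yes TSO:yes PSO:yes

outcome vector order: (P0.r0,P1.r0,P2.r0)
under SC → (0,0,1) (0,0,2) (0,2,1) (0,2,2) (2,0,0) (2,0,1) (2,0,2) (2,2,0) (2,2,1) (2,2,2)
under TSO → (0,0,0) (0,0,1) (0,0,2) (0,2,0) (0,2,1) (0,2,2) (2,0,0) (2,0,1) (2,0,2) (2,2,0) (2,2,1) (2,2,2)
under PSO → (0,0,0) (0,0,1) (0,0,2) (0,2,0) (0,2,1) (0,2,2) (2,0,0) (2,0,1) (2,0,2) (2,2,0) (2,2,1) (2,2,2)
target (0,0,2) ∈ {SC,TSO,PSO}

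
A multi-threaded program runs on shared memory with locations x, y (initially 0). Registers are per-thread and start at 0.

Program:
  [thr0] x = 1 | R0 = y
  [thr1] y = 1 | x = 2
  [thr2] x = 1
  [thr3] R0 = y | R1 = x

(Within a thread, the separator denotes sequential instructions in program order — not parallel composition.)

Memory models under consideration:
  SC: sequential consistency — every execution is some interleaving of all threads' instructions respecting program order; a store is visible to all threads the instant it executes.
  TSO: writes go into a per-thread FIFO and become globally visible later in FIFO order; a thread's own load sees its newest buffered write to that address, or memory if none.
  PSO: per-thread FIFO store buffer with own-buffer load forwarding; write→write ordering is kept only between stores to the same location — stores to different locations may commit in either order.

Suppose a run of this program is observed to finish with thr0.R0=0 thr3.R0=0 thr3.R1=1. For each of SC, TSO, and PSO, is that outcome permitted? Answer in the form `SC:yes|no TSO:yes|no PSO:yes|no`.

outcome vector order: (thr0.R0,thr3.R0,thr3.R1)
SC: 11 outcomes — {(0,0,0) (0,0,1) (0,0,2) (0,1,1) (0,1,2) (1,0,0) (1,0,1) (1,0,2) (1,1,0) (1,1,1) (1,1,2)}
TSO: 12 outcomes — {(0,0,0) (0,0,1) (0,0,2) (0,1,0) (0,1,1) (0,1,2) (1,0,0) (1,0,1) (1,0,2) (1,1,0) (1,1,1) (1,1,2)}
PSO: 12 outcomes — {(0,0,0) (0,0,1) (0,0,2) (0,1,0) (0,1,1) (0,1,2) (1,0,0) (1,0,1) (1,0,2) (1,1,0) (1,1,1) (1,1,2)}
target (0,0,1) ∈ {SC,TSO,PSO}

SC:yes TSO:yes PSO:yes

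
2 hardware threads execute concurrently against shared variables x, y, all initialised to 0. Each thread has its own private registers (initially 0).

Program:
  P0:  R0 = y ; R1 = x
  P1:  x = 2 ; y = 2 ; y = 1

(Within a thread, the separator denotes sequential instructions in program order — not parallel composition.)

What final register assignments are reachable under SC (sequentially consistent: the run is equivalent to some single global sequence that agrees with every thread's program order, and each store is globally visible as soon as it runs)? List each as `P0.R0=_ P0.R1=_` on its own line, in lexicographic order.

P0.R0=0 P0.R1=0
P0.R0=0 P0.R1=2
P0.R0=1 P0.R1=2
P0.R0=2 P0.R1=2

outcome vector order: (P0.R0,P0.R1)
|SC outcomes| = 4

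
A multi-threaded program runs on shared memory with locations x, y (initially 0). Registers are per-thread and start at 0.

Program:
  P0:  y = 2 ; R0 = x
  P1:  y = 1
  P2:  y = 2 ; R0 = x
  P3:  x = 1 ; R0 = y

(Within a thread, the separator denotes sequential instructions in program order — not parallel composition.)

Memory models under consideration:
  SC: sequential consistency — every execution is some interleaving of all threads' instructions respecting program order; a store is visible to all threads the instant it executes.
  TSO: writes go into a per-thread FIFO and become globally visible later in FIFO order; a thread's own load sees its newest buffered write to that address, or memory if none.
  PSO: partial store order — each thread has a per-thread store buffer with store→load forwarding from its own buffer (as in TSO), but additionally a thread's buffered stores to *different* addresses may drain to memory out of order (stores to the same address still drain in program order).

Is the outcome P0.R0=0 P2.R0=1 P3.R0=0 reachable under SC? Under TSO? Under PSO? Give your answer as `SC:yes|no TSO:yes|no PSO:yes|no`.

outcome vector order: (P0.R0,P2.R0,P3.R0)
SC (9): 001; 002; 011; 012; 101; 102; 110; 111; 112
TSO (12): 000; 001; 002; 010; 011; 012; 100; 101; 102; 110; 111; 112
PSO (12): 000; 001; 002; 010; 011; 012; 100; 101; 102; 110; 111; 112
target 010 ∈ {TSO,PSO}

SC:no TSO:yes PSO:yes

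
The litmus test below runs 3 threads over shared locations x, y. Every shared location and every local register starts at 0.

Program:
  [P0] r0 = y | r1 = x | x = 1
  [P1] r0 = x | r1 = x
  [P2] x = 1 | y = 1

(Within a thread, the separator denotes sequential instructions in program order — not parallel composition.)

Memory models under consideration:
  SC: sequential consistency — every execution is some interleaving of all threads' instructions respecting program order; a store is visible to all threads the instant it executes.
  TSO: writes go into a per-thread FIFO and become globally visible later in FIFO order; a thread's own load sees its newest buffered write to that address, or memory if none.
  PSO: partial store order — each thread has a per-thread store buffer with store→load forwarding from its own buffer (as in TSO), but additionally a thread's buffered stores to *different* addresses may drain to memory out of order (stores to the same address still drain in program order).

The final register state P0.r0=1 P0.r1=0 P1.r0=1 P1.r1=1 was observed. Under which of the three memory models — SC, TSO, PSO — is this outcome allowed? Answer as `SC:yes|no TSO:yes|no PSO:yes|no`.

outcome vector order: (P0.r0,P0.r1,P1.r0,P1.r1)
[SC] allowed = {0/0/0/0; 0/0/0/1; 0/0/1/1; 0/1/0/0; 0/1/0/1; 0/1/1/1; 1/1/0/0; 1/1/0/1; 1/1/1/1}
[TSO] allowed = {0/0/0/0; 0/0/0/1; 0/0/1/1; 0/1/0/0; 0/1/0/1; 0/1/1/1; 1/1/0/0; 1/1/0/1; 1/1/1/1}
[PSO] allowed = {0/0/0/0; 0/0/0/1; 0/0/1/1; 0/1/0/0; 0/1/0/1; 0/1/1/1; 1/0/0/0; 1/0/0/1; 1/0/1/1; 1/1/0/0; 1/1/0/1; 1/1/1/1}
target 1/0/1/1 ∈ {PSO}

SC:no TSO:no PSO:yes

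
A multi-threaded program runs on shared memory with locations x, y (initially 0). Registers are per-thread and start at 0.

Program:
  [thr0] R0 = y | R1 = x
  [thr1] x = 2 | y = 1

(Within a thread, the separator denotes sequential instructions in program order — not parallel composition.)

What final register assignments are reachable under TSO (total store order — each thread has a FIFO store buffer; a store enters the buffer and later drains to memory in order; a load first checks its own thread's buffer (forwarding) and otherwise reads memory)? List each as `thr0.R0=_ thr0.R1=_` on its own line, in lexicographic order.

outcome vector order: (thr0.R0,thr0.R1)
|TSO outcomes| = 3

thr0.R0=0 thr0.R1=0
thr0.R0=0 thr0.R1=2
thr0.R0=1 thr0.R1=2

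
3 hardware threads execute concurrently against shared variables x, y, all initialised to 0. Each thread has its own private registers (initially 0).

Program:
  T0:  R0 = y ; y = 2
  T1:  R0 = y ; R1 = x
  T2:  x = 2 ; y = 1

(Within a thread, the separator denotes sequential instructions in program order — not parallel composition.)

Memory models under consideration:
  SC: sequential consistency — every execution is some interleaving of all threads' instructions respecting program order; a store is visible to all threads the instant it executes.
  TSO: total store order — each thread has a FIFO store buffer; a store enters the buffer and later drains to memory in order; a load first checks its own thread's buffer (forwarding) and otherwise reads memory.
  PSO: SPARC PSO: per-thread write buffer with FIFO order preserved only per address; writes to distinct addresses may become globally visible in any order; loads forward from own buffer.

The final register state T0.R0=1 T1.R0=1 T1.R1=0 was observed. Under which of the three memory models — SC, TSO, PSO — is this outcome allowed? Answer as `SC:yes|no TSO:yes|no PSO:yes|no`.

SC:no TSO:no PSO:yes

outcome vector order: (T0.R0,T1.R0,T1.R1)
[SC] allowed = {0/0/0, 0/0/2, 0/1/2, 0/2/0, 0/2/2, 1/0/0, 1/0/2, 1/1/2, 1/2/2}
[TSO] allowed = {0/0/0, 0/0/2, 0/1/2, 0/2/0, 0/2/2, 1/0/0, 1/0/2, 1/1/2, 1/2/2}
[PSO] allowed = {0/0/0, 0/0/2, 0/1/0, 0/1/2, 0/2/0, 0/2/2, 1/0/0, 1/0/2, 1/1/0, 1/1/2, 1/2/0, 1/2/2}
target 1/1/0 ∈ {PSO}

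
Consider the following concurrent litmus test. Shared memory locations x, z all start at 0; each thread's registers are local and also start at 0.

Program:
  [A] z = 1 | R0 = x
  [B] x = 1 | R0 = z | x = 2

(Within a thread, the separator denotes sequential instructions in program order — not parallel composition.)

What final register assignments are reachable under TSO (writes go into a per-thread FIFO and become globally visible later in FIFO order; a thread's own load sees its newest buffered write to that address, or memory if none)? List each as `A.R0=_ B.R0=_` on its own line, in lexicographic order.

outcome vector order: (A.R0,B.R0)
|TSO outcomes| = 6

A.R0=0 B.R0=0
A.R0=0 B.R0=1
A.R0=1 B.R0=0
A.R0=1 B.R0=1
A.R0=2 B.R0=0
A.R0=2 B.R0=1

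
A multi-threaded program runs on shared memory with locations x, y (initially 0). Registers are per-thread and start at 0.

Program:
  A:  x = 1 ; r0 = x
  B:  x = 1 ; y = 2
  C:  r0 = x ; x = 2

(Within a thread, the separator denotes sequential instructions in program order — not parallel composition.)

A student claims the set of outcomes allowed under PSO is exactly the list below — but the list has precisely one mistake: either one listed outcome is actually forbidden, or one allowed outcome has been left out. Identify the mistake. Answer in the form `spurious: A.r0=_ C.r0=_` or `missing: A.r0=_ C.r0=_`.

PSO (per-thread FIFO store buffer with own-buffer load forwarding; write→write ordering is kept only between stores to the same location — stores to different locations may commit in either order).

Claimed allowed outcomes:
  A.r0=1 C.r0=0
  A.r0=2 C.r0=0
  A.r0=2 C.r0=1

missing: A.r0=1 C.r0=1

outcome vector order: (A.r0,C.r0)
PSO: 4 outcomes — {10; 11; 20; 21}
PSO∖claimed = {11}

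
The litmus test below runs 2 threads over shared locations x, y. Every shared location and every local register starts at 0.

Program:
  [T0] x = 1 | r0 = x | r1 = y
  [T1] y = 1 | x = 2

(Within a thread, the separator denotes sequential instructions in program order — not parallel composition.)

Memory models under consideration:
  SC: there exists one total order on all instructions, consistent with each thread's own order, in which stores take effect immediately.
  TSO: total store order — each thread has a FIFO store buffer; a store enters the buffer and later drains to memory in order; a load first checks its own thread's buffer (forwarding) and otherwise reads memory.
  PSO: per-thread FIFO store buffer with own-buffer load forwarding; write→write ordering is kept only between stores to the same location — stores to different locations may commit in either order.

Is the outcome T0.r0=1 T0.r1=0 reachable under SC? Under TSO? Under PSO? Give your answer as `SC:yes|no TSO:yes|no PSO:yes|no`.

outcome vector order: (T0.r0,T0.r1)
SC (3): (1,0); (1,1); (2,1)
TSO (3): (1,0); (1,1); (2,1)
PSO (4): (1,0); (1,1); (2,0); (2,1)
target (1,0) ∈ {SC,TSO,PSO}

SC:yes TSO:yes PSO:yes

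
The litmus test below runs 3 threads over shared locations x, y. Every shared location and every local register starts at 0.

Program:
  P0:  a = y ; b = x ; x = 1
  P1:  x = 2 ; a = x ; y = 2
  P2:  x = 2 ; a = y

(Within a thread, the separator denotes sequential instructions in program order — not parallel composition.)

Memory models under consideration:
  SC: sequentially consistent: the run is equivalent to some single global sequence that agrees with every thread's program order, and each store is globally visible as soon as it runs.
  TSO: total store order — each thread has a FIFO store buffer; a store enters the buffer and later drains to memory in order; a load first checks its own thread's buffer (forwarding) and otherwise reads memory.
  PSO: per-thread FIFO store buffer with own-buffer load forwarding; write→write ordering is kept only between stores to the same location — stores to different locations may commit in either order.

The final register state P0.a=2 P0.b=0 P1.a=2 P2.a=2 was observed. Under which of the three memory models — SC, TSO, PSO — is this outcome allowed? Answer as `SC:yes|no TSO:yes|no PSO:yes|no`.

outcome vector order: (P0.a,P0.b,P1.a,P2.a)
under SC → 0/0/1/0; 0/0/1/2; 0/0/2/0; 0/0/2/2; 0/2/1/0; 0/2/1/2; 0/2/2/0; 0/2/2/2; 2/2/2/0; 2/2/2/2
under TSO → 0/0/1/0; 0/0/1/2; 0/0/2/0; 0/0/2/2; 0/2/1/0; 0/2/1/2; 0/2/2/0; 0/2/2/2; 2/2/2/0; 2/2/2/2
under PSO → 0/0/1/0; 0/0/1/2; 0/0/2/0; 0/0/2/2; 0/2/1/0; 0/2/1/2; 0/2/2/0; 0/2/2/2; 2/0/2/0; 2/0/2/2; 2/2/2/0; 2/2/2/2
target 2/0/2/2 ∈ {PSO}

SC:no TSO:no PSO:yes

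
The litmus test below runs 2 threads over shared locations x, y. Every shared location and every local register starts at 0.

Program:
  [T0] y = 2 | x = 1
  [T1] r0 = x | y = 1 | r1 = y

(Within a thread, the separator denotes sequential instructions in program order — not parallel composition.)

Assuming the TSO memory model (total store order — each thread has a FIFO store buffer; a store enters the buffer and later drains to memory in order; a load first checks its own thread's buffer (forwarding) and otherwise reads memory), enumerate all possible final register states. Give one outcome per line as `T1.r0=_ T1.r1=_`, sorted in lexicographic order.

T1.r0=0 T1.r1=1
T1.r0=0 T1.r1=2
T1.r0=1 T1.r1=1

outcome vector order: (T1.r0,T1.r1)
|TSO outcomes| = 3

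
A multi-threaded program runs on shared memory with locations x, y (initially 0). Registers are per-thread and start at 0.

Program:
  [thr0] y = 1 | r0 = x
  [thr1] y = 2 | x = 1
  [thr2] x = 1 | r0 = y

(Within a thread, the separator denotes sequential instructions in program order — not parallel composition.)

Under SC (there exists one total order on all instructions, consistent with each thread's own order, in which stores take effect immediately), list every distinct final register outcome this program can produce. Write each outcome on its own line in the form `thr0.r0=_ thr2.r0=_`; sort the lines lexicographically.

outcome vector order: (thr0.r0,thr2.r0)
|SC outcomes| = 5

thr0.r0=0 thr2.r0=1
thr0.r0=0 thr2.r0=2
thr0.r0=1 thr2.r0=0
thr0.r0=1 thr2.r0=1
thr0.r0=1 thr2.r0=2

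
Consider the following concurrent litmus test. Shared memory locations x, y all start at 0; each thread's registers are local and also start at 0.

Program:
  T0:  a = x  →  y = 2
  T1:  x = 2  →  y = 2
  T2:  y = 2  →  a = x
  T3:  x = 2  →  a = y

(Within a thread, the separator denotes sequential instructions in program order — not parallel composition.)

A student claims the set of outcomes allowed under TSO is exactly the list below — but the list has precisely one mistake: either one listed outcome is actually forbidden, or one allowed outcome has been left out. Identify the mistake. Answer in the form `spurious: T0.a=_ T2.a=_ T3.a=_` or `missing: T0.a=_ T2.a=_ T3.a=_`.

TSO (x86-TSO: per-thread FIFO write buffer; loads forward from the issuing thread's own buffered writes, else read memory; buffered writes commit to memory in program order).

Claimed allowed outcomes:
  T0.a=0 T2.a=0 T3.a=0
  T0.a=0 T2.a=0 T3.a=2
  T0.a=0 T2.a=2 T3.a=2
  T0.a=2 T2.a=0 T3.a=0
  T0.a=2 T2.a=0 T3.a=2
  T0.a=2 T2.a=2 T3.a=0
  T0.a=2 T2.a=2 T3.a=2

missing: T0.a=0 T2.a=2 T3.a=0

outcome vector order: (T0.a,T2.a,T3.a)
[TSO] allowed = {000; 002; 020; 022; 200; 202; 220; 222}
TSO∖claimed = {020}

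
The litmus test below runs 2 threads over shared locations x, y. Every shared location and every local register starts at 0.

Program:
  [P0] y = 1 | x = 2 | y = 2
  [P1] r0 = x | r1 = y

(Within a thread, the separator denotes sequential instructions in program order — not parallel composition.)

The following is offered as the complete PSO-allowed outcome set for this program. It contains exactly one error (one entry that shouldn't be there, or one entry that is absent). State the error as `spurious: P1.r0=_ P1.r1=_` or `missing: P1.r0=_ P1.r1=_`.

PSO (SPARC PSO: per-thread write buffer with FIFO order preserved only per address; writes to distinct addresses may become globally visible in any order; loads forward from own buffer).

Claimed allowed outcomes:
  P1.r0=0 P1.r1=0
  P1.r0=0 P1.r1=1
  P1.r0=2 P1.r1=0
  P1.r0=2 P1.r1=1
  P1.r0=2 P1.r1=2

outcome vector order: (P1.r0,P1.r1)
[PSO] allowed = {0/0; 0/1; 0/2; 2/0; 2/1; 2/2}
PSO∖claimed = {0/2}

missing: P1.r0=0 P1.r1=2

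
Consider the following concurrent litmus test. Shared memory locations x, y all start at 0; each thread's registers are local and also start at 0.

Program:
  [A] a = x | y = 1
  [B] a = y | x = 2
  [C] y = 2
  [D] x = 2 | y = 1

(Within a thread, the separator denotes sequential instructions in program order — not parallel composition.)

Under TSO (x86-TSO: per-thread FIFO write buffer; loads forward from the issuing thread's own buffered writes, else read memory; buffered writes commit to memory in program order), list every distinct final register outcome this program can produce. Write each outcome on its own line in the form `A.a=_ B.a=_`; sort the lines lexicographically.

A.a=0 B.a=0
A.a=0 B.a=1
A.a=0 B.a=2
A.a=2 B.a=0
A.a=2 B.a=1
A.a=2 B.a=2

outcome vector order: (A.a,B.a)
|TSO outcomes| = 6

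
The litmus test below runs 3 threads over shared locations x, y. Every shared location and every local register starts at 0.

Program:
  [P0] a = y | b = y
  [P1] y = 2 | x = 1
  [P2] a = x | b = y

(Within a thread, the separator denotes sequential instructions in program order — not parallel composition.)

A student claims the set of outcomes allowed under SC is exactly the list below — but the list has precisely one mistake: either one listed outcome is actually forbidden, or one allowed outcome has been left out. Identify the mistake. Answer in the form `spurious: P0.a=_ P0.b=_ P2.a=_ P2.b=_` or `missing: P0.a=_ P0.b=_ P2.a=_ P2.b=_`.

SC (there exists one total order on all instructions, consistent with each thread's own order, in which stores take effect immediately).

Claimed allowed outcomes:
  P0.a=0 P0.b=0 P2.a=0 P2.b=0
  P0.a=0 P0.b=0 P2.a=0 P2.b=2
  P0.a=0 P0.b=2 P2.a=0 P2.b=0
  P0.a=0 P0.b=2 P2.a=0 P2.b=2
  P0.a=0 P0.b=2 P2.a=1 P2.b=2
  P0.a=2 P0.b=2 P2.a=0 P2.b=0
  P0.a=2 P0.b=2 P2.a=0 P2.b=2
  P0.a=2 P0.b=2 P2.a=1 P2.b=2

missing: P0.a=0 P0.b=0 P2.a=1 P2.b=2

outcome vector order: (P0.a,P0.b,P2.a,P2.b)
SC (9): <0 0 0 0> <0 0 0 2> <0 0 1 2> <0 2 0 0> <0 2 0 2> <0 2 1 2> <2 2 0 0> <2 2 0 2> <2 2 1 2>
SC∖claimed = {<0 0 1 2>}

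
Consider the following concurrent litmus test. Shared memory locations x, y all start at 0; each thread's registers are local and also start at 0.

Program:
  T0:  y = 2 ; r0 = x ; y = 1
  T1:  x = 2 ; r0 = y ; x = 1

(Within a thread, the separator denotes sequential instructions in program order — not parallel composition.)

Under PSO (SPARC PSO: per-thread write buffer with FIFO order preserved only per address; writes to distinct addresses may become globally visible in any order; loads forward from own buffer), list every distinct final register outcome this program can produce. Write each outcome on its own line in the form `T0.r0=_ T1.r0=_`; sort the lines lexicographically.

T0.r0=0 T1.r0=0
T0.r0=0 T1.r0=1
T0.r0=0 T1.r0=2
T0.r0=1 T1.r0=0
T0.r0=1 T1.r0=2
T0.r0=2 T1.r0=0
T0.r0=2 T1.r0=1
T0.r0=2 T1.r0=2

outcome vector order: (T0.r0,T1.r0)
|PSO outcomes| = 8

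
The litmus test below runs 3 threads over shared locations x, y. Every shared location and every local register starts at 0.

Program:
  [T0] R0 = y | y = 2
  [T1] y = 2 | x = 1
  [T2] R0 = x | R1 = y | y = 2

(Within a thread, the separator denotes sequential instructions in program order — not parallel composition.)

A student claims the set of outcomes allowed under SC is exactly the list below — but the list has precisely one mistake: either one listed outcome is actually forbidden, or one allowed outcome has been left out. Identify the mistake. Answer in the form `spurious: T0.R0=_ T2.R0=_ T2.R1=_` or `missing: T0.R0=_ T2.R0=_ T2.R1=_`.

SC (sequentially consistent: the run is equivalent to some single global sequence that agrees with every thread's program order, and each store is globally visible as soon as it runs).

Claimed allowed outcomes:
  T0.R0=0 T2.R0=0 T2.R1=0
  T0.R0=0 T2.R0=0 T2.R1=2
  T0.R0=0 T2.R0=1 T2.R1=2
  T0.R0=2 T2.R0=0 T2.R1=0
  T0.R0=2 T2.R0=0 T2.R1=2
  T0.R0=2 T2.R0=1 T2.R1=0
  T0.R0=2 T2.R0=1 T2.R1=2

outcome vector order: (T0.R0,T2.R0,T2.R1)
under SC → <0 0 0> <0 0 2> <0 1 2> <2 0 0> <2 0 2> <2 1 2>
claimed∖SC = {<2 1 0>}

spurious: T0.R0=2 T2.R0=1 T2.R1=0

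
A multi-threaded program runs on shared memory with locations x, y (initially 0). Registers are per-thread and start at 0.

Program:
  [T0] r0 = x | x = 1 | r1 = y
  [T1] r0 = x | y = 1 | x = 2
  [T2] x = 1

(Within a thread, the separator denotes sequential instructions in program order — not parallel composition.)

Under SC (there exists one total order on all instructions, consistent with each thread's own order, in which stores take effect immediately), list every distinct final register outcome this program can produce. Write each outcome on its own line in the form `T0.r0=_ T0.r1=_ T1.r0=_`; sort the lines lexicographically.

T0.r0=0 T0.r1=0 T1.r0=0
T0.r0=0 T0.r1=0 T1.r0=1
T0.r0=0 T0.r1=1 T1.r0=0
T0.r0=0 T0.r1=1 T1.r0=1
T0.r0=1 T0.r1=0 T1.r0=0
T0.r0=1 T0.r1=0 T1.r0=1
T0.r0=1 T0.r1=1 T1.r0=0
T0.r0=1 T0.r1=1 T1.r0=1
T0.r0=2 T0.r1=1 T1.r0=0
T0.r0=2 T0.r1=1 T1.r0=1

outcome vector order: (T0.r0,T0.r1,T1.r0)
|SC outcomes| = 10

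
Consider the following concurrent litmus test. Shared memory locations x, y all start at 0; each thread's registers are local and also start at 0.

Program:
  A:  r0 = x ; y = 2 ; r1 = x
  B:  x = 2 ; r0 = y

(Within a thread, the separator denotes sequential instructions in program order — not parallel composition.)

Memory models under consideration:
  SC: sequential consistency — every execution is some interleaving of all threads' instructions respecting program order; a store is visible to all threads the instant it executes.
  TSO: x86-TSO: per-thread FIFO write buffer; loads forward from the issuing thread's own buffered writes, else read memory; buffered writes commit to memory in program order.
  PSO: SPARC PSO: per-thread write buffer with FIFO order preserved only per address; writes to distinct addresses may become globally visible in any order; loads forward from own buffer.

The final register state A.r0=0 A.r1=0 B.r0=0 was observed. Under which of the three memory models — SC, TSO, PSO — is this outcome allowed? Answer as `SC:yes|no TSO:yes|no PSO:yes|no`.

SC:no TSO:yes PSO:yes

outcome vector order: (A.r0,A.r1,B.r0)
[SC] allowed = {002, 020, 022, 220, 222}
[TSO] allowed = {000, 002, 020, 022, 220, 222}
[PSO] allowed = {000, 002, 020, 022, 220, 222}
target 000 ∈ {TSO,PSO}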